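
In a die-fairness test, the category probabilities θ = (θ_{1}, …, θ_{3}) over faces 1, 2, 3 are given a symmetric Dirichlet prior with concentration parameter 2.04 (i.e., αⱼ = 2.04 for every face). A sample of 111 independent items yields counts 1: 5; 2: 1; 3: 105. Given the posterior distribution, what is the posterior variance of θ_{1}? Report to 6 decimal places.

0.000478

The Dirichlet prior is conjugate to the Multinomial likelihood: each posterior αⱼ = prior αⱼ + observed count nⱼ.
Posterior concentration: (7.04, 3.04, 107.04), total = 117.12.
Var[θ_j] = α_j(Σα−α_j)/((Σα)²(Σα+1)) = 7.04·110.08/(117.12²·118.12) = 0.000478.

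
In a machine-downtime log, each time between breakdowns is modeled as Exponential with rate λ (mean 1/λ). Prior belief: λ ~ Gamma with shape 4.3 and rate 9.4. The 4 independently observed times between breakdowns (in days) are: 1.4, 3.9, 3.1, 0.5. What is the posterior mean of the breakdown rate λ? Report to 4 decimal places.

0.4536

With a Gamma(shape α, rate β) prior on the exponential rate λ, the posterior after n observations with total T = Σxᵢ is Gamma(α+n, β+T).
Sum of observations T = 8.9 days; n = 4.
Posterior: Gamma(4.3+4, 9.4+8.9) = Gamma(8.3, 18.3).
Posterior mean of λ = α/β = 8.3/18.3 = 0.4536.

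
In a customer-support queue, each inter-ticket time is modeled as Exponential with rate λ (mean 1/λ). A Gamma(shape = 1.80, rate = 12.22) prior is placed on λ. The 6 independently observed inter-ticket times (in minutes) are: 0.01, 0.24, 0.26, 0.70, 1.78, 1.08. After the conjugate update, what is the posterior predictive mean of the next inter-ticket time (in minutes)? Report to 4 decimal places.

2.3956

With a Gamma(shape α, rate β) prior on the exponential rate λ, the posterior after n observations with total T = Σxᵢ is Gamma(α+n, β+T).
Sum of observations T = 4.07 minutes; n = 6.
Posterior: Gamma(1.80+6, 12.22+4.07) = Gamma(7.80, 16.29).
The predictive distribution for the next observation is Lomax; its mean is β/(α−1) = 16.29/6.80 = 2.3956.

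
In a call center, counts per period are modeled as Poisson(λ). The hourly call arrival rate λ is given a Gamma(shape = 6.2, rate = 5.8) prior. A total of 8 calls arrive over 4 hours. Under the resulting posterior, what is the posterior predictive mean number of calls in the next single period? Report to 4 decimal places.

1.4490

With a Gamma(shape α, rate β) prior, the Poisson likelihood is conjugate: the posterior is Gamma(α + ΣXᵢ, β + n).
Posterior: Gamma(α+S, β+n) = Gamma(6.2+8, 5.8+4) = Gamma(14.2, 9.8).
The predictive distribution for one future period is NegBinom with mean α/β = 1.4490.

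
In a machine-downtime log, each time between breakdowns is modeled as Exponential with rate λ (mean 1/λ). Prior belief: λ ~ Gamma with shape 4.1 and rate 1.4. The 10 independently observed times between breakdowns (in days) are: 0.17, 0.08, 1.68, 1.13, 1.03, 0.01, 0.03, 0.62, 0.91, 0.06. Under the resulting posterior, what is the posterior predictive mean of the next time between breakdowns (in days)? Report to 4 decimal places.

With a Gamma(shape α, rate β) prior on the exponential rate λ, the posterior after n observations with total T = Σxᵢ is Gamma(α+n, β+T).
Sum of observations T = 5.72 days; n = 10.
Posterior: Gamma(4.1+10, 1.4+5.72) = Gamma(14.1, 7.12).
The predictive distribution for the next observation is Lomax; its mean is β/(α−1) = 7.12/13.1 = 0.5435.

0.5435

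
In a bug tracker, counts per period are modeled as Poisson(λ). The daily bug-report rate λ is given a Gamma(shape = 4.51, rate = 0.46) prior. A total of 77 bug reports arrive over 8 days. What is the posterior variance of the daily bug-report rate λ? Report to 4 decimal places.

With a Gamma(shape α, rate β) prior, the Poisson likelihood is conjugate: the posterior is Gamma(α + ΣXᵢ, β + n).
Posterior: Gamma(α+S, β+n) = Gamma(4.51+77, 0.46+8) = Gamma(81.51, 8.46).
Var = α/β² = 81.51/8.46² = 1.1389.

1.1389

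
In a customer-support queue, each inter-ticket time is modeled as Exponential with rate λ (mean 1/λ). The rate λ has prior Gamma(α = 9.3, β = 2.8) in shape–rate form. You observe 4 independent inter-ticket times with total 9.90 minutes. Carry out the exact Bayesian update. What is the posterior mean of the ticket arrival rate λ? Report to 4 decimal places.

1.0472

With a Gamma(shape α, rate β) prior on the exponential rate λ, the posterior after n observations with total T = Σxᵢ is Gamma(α+n, β+T).
Posterior: Gamma(9.3+4, 2.8+9.90) = Gamma(13.3, 12.70).
Posterior mean of λ = α/β = 13.3/12.70 = 1.0472.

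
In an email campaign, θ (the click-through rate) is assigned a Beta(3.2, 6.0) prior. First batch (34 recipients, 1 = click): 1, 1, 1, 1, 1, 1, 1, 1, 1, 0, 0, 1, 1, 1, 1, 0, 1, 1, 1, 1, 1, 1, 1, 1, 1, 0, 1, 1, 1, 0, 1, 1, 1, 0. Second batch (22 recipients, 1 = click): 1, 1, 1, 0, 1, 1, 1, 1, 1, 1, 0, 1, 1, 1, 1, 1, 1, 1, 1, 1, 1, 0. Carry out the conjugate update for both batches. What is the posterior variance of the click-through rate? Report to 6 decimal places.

0.002676

The Beta prior is conjugate to a Binomial/Bernoulli likelihood; the update adds successes to α and failures to β.
After batch 1: Beta(3.2+28, 6.0+6) = Beta(31.2, 12.0).
After batch 2: Beta(31.2+19, 12.0+3) = Beta(50.2, 15.0).
Var = αβ/((α+β)²(α+β+1)) = 50.2·15.0/(65.2²·66.2) = 0.002676.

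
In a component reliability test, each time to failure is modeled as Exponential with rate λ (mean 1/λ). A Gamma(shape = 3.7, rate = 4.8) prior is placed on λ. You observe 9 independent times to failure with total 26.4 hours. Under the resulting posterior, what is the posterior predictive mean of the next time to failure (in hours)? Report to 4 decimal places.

2.6667

With a Gamma(shape α, rate β) prior on the exponential rate λ, the posterior after n observations with total T = Σxᵢ is Gamma(α+n, β+T).
Posterior: Gamma(3.7+9, 4.8+26.4) = Gamma(12.7, 31.2).
The predictive distribution for the next observation is Lomax; its mean is β/(α−1) = 31.2/11.7 = 2.6667.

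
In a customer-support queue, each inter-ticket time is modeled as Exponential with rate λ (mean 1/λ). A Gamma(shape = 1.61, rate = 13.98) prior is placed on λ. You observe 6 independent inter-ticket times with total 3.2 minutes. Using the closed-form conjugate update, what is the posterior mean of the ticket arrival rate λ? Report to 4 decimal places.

0.4430

With a Gamma(shape α, rate β) prior on the exponential rate λ, the posterior after n observations with total T = Σxᵢ is Gamma(α+n, β+T).
Posterior: Gamma(1.61+6, 13.98+3.2) = Gamma(7.61, 17.18).
Posterior mean of λ = α/β = 7.61/17.18 = 0.4430.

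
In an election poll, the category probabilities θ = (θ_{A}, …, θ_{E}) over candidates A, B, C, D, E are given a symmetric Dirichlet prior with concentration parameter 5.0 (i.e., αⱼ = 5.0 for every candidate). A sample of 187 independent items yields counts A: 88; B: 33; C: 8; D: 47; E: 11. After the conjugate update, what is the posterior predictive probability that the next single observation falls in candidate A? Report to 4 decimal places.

The Dirichlet prior is conjugate to the Multinomial likelihood: each posterior αⱼ = prior αⱼ + observed count nⱼ.
Posterior concentration: (93.0, 38.0, 13.0, 52.0, 16.0), total = 212.0.
P(next = A | data) = α_{A}/Σα = 0.4387.

0.4387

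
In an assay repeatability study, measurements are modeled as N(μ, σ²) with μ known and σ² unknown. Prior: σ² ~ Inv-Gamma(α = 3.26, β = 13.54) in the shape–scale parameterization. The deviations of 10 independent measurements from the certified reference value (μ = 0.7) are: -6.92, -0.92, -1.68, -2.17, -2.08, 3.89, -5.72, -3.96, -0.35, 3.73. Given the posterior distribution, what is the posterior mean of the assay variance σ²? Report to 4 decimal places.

With known mean μ and an Inverse-Gamma(α, β) prior on σ², the Normal likelihood is conjugate: posterior is Inv-Gamma(α + n/2, β + Σ(xᵢ−μ)²/2).
Σ(xᵢ−μ)² = (-6.92)² + (-0.92)² + (-1.68)² + (-2.17)² + (-2.08)² + (3.89)² + (-5.72)² + (-3.96)² + (-0.35)² + (3.73)² = 138.1580.
Posterior: Inv-Gamma(3.26 + 10/2, 13.54 + 138.1580/2) = Inv-Gamma(8.26, 82.61900).
E[σ²|data] = β/(α−1) = 82.61900/7.26 = 11.3800.

11.3800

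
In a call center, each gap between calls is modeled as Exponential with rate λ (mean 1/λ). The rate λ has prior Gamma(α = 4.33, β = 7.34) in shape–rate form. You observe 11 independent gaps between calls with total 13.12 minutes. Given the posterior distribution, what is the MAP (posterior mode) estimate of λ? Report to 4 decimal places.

0.7004

With a Gamma(shape α, rate β) prior on the exponential rate λ, the posterior after n observations with total T = Σxᵢ is Gamma(α+n, β+T).
Posterior: Gamma(4.33+11, 7.34+13.12) = Gamma(15.33, 20.46).
Mode = (α−1)/β = 0.7004.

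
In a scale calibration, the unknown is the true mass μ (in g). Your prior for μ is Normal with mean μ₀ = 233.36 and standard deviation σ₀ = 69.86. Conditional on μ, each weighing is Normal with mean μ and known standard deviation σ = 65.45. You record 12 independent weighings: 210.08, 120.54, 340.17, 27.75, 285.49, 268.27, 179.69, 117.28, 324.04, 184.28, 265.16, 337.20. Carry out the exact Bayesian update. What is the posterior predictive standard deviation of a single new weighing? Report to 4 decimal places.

67.9437

For Normal data with known variance σ², a Normal(μ₀, σ₀²) prior on μ is conjugate. Posterior precision = 1/σ₀² + n/σ²; posterior mean is the precision-weighted average of μ₀ and x̄.
σ₀² = 69.86² = 4880.4196, σ² = 65.45² = 4283.7025; σ² + n·σ₀² = 4283.7025 + 12·4880.4196 = 62848.7377.
Posterior precision = 1/σ₀² + n/σ² = 1/4880.4196 + 12/4283.7025 = (σ² + n·σ₀²)/(σ₀²σ²) = 62848.7377/(4880.4196·4283.7025); posterior variance σₙ² = σ₀²σ²/(σ² + n·σ₀²) = 4880.4196·4283.7025/62848.7377 = 332.644161.
Predictive variance for one new observation = σₙ² + σ² = 4880.4196·4283.7025/62848.7377 + 4283.7025 = σ²·(σ₀² + 62848.7377)/62848.7377 = 4283.7025·67729.1573/62848.7377 = 4616.346661; SD = √(4283.7025·67729.1573/62848.7377) = 67.9437.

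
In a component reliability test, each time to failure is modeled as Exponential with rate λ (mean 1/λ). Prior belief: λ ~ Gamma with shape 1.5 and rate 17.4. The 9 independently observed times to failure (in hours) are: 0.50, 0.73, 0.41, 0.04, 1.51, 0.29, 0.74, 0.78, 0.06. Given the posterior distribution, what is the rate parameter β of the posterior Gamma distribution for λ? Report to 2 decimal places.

With a Gamma(shape α, rate β) prior on the exponential rate λ, the posterior after n observations with total T = Σxᵢ is Gamma(α+n, β+T).
Sum of observations T = 5.06 hours; n = 9.
Posterior: Gamma(1.5+9, 17.4+5.06) = Gamma(10.5, 22.46).
Posterior β = 22.46.

22.46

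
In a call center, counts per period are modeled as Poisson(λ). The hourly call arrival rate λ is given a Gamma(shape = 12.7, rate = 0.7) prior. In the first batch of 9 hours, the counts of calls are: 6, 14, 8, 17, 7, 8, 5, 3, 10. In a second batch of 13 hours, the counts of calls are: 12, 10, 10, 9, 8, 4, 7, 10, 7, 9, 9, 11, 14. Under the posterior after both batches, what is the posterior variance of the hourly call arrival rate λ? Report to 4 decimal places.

0.4089

With a Gamma(shape α, rate β) prior, the Poisson likelihood is conjugate: the posterior is Gamma(α + ΣXᵢ, β + n).
Batch 1: sum of counts S = 78 over n = 9 hours.
After batch 1: Gamma(α+S, β+n) = Gamma(12.7+78, 0.7+9) = Gamma(90.7, 9.7).
Batch 2: sum of counts S = 120 over n = 13 hours.
After batch 2: Gamma(α+S, β+n) = Gamma(90.7+120, 9.7+13) = Gamma(210.7, 22.7).
Var = α/β² = 210.7/22.7² = 0.4089.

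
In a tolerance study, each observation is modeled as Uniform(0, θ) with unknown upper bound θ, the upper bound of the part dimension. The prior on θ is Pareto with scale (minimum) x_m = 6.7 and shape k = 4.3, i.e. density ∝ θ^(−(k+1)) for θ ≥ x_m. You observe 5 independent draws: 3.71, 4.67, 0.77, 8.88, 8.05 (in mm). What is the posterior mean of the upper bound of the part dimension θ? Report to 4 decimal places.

9.9499

A Pareto(scale x_m, shape k) prior on the upper bound θ of Uniform(0, θ) is conjugate: posterior is Pareto(max(x_m, max xᵢ), k + n).
Sample maximum = 8.88; prior scale x_m = 6.7 → posterior scale = max = 8.88.
Posterior shape = 4.3 + 5 = 9.3.
E[θ|data] = k·x_m/(k−1) = 9.3·8.88/8.3 = 9.9499.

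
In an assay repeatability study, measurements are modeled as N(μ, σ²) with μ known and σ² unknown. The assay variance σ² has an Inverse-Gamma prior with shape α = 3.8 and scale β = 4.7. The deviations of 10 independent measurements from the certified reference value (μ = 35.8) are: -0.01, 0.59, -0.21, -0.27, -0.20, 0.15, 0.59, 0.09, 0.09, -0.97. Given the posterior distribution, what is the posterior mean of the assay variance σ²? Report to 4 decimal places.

0.7201

With known mean μ and an Inverse-Gamma(α, β) prior on σ², the Normal likelihood is conjugate: posterior is Inv-Gamma(α + n/2, β + Σ(xᵢ−μ)²/2).
Σ(xᵢ−μ)² = (-0.01)² + (0.59)² + (-0.21)² + (-0.27)² + (-0.20)² + (0.15)² + (0.59)² + (0.09)² + (0.09)² + (-0.97)² = 1.8329.
Posterior: Inv-Gamma(3.8 + 10/2, 4.7 + 1.8329/2) = Inv-Gamma(8.80, 5.61645).
E[σ²|data] = β/(α−1) = 5.61645/7.80 = 0.7201.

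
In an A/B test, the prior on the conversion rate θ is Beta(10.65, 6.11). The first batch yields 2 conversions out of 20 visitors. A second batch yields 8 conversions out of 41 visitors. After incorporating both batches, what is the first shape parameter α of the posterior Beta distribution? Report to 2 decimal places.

The Beta prior is conjugate to a Binomial/Bernoulli likelihood; the update adds successes to α and failures to β.
After batch 1: Beta(10.65+2, 6.11+18) = Beta(12.65, 24.11).
After batch 2: Beta(12.65+8, 24.11+33) = Beta(20.65, 57.11).
Posterior α = 20.65.

20.65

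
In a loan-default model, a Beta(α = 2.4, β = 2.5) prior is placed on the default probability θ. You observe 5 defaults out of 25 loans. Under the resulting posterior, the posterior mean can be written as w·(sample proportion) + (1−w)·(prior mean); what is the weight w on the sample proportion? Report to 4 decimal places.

The Beta prior is conjugate to a Binomial/Bernoulli likelihood; the update adds successes to α and failures to β.
Posterior mean = (α₀+k)/(α₀+β₀+n) = [n/(α₀+β₀+n)]·(k/n) + [(α₀+β₀)/(α₀+β₀+n)]·α₀/(α₀+β₀), so only n and the prior enter the weight.
The weight on the data is w = n/(α₀+β₀+n) = 25/(2.4+2.5+25) = 25/29.9 = 0.8361.

0.8361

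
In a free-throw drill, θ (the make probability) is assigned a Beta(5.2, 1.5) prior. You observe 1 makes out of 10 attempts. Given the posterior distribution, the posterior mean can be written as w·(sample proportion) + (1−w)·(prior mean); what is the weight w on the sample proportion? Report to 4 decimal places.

0.5988

The Beta prior is conjugate to a Binomial/Bernoulli likelihood; the update adds successes to α and failures to β.
Posterior mean = (α₀+k)/(α₀+β₀+n) = [n/(α₀+β₀+n)]·(k/n) + [(α₀+β₀)/(α₀+β₀+n)]·α₀/(α₀+β₀), so only n and the prior enter the weight.
The weight on the data is w = n/(α₀+β₀+n) = 10/(5.2+1.5+10) = 10/16.7 = 0.5988.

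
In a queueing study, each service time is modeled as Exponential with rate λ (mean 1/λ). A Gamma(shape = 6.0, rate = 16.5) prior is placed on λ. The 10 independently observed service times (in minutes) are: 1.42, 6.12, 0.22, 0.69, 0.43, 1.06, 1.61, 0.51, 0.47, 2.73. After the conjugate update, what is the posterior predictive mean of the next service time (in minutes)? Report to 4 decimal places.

With a Gamma(shape α, rate β) prior on the exponential rate λ, the posterior after n observations with total T = Σxᵢ is Gamma(α+n, β+T).
Sum of observations T = 15.26 minutes; n = 10.
Posterior: Gamma(6.0+10, 16.5+15.26) = Gamma(16.0, 31.76).
The predictive distribution for the next observation is Lomax; its mean is β/(α−1) = 31.76/15.0 = 2.1173.

2.1173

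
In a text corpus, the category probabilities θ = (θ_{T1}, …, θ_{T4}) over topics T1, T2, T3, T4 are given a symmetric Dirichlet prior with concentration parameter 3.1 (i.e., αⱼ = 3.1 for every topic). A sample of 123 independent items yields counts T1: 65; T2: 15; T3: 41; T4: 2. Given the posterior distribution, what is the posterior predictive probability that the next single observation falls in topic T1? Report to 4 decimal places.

The Dirichlet prior is conjugate to the Multinomial likelihood: each posterior αⱼ = prior αⱼ + observed count nⱼ.
Posterior concentration: (68.1, 18.1, 44.1, 5.1), total = 135.4.
P(next = T1 | data) = α_{T1}/Σα = 0.5030.

0.5030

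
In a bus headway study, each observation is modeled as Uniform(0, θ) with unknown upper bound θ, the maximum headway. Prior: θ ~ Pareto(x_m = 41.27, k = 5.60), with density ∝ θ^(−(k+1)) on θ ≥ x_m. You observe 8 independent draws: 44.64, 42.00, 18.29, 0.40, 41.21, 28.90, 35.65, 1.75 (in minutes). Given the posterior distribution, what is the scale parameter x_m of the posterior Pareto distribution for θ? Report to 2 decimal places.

A Pareto(scale x_m, shape k) prior on the upper bound θ of Uniform(0, θ) is conjugate: posterior is Pareto(max(x_m, max xᵢ), k + n).
Sample maximum = 44.64; prior scale x_m = 41.27 → posterior scale = max = 44.64.
Posterior shape = 5.60 + 8 = 13.60.
Posterior scale x_m = 44.64.

44.64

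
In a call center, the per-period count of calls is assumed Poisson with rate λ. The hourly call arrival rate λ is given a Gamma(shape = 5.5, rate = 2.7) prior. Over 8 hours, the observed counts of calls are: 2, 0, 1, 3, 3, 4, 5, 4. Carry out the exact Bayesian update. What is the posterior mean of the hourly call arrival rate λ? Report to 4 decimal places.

2.5701

With a Gamma(shape α, rate β) prior, the Poisson likelihood is conjugate: the posterior is Gamma(α + ΣXᵢ, β + n).
Sum of counts S = 22 over n = 8 hours.
Posterior: Gamma(α+S, β+n) = Gamma(5.5+22, 2.7+8) = Gamma(27.5, 10.7).
Posterior mean = α/β = 27.5/10.7 = 2.5701.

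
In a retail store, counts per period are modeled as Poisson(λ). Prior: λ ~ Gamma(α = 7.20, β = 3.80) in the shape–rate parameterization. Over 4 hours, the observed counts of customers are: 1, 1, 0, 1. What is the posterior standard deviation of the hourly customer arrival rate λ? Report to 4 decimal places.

0.4095

With a Gamma(shape α, rate β) prior, the Poisson likelihood is conjugate: the posterior is Gamma(α + ΣXᵢ, β + n).
Sum of counts S = 3 over n = 4 hours.
Posterior: Gamma(α+S, β+n) = Gamma(7.20+3, 3.80+4) = Gamma(10.20, 7.80).
SD = √α/β = √10.20/7.80 = 0.4095.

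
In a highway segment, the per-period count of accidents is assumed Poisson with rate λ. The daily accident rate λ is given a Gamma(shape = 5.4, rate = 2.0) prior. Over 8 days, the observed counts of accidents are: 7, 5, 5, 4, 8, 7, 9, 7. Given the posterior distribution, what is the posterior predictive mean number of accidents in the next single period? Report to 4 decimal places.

5.7400

With a Gamma(shape α, rate β) prior, the Poisson likelihood is conjugate: the posterior is Gamma(α + ΣXᵢ, β + n).
Sum of counts S = 52 over n = 8 days.
Posterior: Gamma(α+S, β+n) = Gamma(5.4+52, 2.0+8) = Gamma(57.4, 10.0).
The predictive distribution for one future period is NegBinom with mean α/β = 5.7400.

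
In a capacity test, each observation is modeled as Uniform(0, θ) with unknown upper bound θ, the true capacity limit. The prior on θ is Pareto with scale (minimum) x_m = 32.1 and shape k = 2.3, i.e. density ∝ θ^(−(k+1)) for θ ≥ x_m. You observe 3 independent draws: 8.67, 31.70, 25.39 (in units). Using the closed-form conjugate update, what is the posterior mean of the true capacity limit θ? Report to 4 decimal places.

39.5651

A Pareto(scale x_m, shape k) prior on the upper bound θ of Uniform(0, θ) is conjugate: posterior is Pareto(max(x_m, max xᵢ), k + n).
Sample maximum = 31.70; prior scale x_m = 32.1 → posterior scale = max = 32.10.
Posterior shape = 2.3 + 3 = 5.3.
E[θ|data] = k·x_m/(k−1) = 5.3·32.10/4.3 = 39.5651.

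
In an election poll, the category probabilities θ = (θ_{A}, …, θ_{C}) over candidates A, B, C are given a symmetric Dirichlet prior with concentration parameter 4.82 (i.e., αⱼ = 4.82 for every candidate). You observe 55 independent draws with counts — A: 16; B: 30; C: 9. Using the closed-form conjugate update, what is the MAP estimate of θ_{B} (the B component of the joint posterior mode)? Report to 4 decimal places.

The Dirichlet prior is conjugate to the Multinomial likelihood: each posterior αⱼ = prior αⱼ + observed count nⱼ.
Posterior concentration: (20.82, 34.82, 13.82), total = 69.46.
Joint mode component: (α_{B}−1)/(Σα−K) = 33.82/66.46 = 0.5089.

0.5089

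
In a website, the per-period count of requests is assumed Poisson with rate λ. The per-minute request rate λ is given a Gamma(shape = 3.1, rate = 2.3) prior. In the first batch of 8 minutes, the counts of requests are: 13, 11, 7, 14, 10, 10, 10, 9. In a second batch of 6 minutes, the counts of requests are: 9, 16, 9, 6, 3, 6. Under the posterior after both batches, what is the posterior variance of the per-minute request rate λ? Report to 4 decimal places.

With a Gamma(shape α, rate β) prior, the Poisson likelihood is conjugate: the posterior is Gamma(α + ΣXᵢ, β + n).
Batch 1: sum of counts S = 84 over n = 8 minutes.
After batch 1: Gamma(α+S, β+n) = Gamma(3.1+84, 2.3+8) = Gamma(87.1, 10.3).
Batch 2: sum of counts S = 49 over n = 6 minutes.
After batch 2: Gamma(α+S, β+n) = Gamma(87.1+49, 10.3+6) = Gamma(136.1, 16.3).
Var = α/β² = 136.1/16.3² = 0.5123.

0.5123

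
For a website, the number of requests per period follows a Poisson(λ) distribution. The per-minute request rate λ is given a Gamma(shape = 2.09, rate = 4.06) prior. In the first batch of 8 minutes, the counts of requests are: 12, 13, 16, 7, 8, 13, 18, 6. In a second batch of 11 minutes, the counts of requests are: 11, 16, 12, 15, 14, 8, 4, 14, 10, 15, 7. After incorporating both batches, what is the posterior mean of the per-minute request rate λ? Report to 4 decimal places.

9.5876

With a Gamma(shape α, rate β) prior, the Poisson likelihood is conjugate: the posterior is Gamma(α + ΣXᵢ, β + n).
Batch 1: sum of counts S = 93 over n = 8 minutes.
After batch 1: Gamma(α+S, β+n) = Gamma(2.09+93, 4.06+8) = Gamma(95.09, 12.06).
Batch 2: sum of counts S = 126 over n = 11 minutes.
After batch 2: Gamma(α+S, β+n) = Gamma(95.09+126, 12.06+11) = Gamma(221.09, 23.06).
Posterior mean = α/β = 221.09/23.06 = 9.5876.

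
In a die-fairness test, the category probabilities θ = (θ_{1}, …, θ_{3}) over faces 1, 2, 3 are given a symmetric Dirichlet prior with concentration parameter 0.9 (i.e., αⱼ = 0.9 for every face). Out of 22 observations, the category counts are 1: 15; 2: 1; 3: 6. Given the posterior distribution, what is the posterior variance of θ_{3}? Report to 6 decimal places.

0.007833

The Dirichlet prior is conjugate to the Multinomial likelihood: each posterior αⱼ = prior αⱼ + observed count nⱼ.
Posterior concentration: (15.9, 1.9, 6.9), total = 24.7.
Var[θ_j] = α_j(Σα−α_j)/((Σα)²(Σα+1)) = 6.9·17.8/(24.7²·25.7) = 0.007833.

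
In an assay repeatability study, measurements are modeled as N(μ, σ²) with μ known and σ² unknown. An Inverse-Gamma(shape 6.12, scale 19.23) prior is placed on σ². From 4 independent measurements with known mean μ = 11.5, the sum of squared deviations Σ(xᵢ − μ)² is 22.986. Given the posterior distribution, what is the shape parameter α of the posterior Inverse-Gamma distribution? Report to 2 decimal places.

8.12

With known mean μ and an Inverse-Gamma(α, β) prior on σ², the Normal likelihood is conjugate: posterior is Inv-Gamma(α + n/2, β + Σ(xᵢ−μ)²/2).
Posterior: Inv-Gamma(6.12 + 4/2, 19.23 + 22.986/2) = Inv-Gamma(8.12, 30.7230).
Posterior α = 8.12.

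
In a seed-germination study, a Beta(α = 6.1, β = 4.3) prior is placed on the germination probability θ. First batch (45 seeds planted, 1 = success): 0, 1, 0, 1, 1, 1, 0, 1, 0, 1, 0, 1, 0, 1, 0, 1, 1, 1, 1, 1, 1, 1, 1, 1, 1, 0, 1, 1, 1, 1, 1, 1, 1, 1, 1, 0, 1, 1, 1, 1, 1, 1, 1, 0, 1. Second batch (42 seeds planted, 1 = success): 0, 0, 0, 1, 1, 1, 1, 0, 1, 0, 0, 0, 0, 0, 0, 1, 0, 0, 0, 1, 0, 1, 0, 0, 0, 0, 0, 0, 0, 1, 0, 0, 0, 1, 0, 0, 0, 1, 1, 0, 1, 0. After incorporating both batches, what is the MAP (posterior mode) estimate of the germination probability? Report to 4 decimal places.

0.5566

The Beta prior is conjugate to a Binomial/Bernoulli likelihood; the update adds successes to α and failures to β.
After batch 1: Beta(6.1+35, 4.3+10) = Beta(41.1, 14.3).
After batch 2: Beta(41.1+13, 14.3+29) = Beta(54.1, 43.3).
Mode of Beta(a,b) for a,b>1 is (a−1)/(a+b−2) = 53.1/95.4 = 0.5566.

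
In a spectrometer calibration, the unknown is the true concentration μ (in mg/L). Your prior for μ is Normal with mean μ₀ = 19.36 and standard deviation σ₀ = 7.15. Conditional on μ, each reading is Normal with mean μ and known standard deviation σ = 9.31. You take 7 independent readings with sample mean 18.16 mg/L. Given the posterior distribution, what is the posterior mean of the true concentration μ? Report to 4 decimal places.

For Normal data with known variance σ², a Normal(μ₀, σ₀²) prior on μ is conjugate. Posterior precision = 1/σ₀² + n/σ²; posterior mean is the precision-weighted average of μ₀ and x̄.
n·x̄ = 7·18.16 = 127.12.
σ₀² = 7.15² = 51.1225, σ² = 9.31² = 86.6761; σ² + n·σ₀² = 86.6761 + 7·51.1225 = 444.5336.
Posterior mean = (μ₀/σ₀² + n·x̄/σ²)/(1/σ₀² + n/σ²) = (σ²·μ₀ + σ₀²·n·x̄)/(σ² + n·σ₀²) = (86.6761·19.36 + 51.1225·127.12)/444.5336 = 8176.741496/444.5336 = 18.3940.

18.3940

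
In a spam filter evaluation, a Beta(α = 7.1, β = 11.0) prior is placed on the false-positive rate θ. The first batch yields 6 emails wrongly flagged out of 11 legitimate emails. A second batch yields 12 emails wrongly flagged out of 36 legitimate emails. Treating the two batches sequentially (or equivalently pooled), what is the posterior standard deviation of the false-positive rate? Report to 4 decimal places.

The Beta prior is conjugate to a Binomial/Bernoulli likelihood; the update adds successes to α and failures to β.
After batch 1: Beta(7.1+6, 11.0+5) = Beta(13.1, 16.0).
After batch 2: Beta(13.1+12, 16.0+24) = Beta(25.1, 40.0).
Var = αβ/((α+β)²(α+β+1)) = 25.1·40.0/(65.1²·66.1) = 0.00358402; SD = √0.00358402 = 0.0599.

0.0599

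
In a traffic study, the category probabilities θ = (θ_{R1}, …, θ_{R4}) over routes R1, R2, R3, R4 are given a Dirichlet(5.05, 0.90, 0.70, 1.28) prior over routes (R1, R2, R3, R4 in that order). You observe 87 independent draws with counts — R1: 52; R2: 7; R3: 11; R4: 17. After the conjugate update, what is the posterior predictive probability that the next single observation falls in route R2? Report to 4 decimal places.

0.0832

The Dirichlet prior is conjugate to the Multinomial likelihood: each posterior αⱼ = prior αⱼ + observed count nⱼ.
Posterior concentration: (57.05, 7.90, 11.70, 18.28), total = 94.93.
P(next = R2 | data) = α_{R2}/Σα = 0.0832.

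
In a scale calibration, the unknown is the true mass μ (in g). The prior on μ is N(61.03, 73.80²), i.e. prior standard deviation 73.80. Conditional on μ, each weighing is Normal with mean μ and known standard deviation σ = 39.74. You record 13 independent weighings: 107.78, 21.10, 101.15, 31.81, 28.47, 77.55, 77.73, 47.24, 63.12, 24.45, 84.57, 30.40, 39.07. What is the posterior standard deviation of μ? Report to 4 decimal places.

For Normal data with known variance σ², a Normal(μ₀, σ₀²) prior on μ is conjugate. Posterior precision = 1/σ₀² + n/σ²; posterior mean is the precision-weighted average of μ₀ and x̄.
σ₀² = 73.80² = 5446.44, σ² = 39.74² = 1579.2676; σ² + n·σ₀² = 1579.2676 + 13·5446.44 = 72382.9876.
Posterior precision = 1/σ₀² + n/σ² = 1/5446.44 + 13/1579.2676 = (σ² + n·σ₀²)/(σ₀²σ²) = 72382.9876/(5446.44·1579.2676); posterior variance σₙ² = σ₀²σ²/(σ² + n·σ₀²) = 5446.44·1579.2676/72382.9876 = 118.831600.
Posterior SD = √σₙ² = √(5446.44·1579.2676/72382.9876) = 10.9010.

10.9010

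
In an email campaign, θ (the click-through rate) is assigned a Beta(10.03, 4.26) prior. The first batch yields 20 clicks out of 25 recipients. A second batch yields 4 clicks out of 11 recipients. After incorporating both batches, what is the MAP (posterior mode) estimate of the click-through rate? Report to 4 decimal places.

The Beta prior is conjugate to a Binomial/Bernoulli likelihood; the update adds successes to α and failures to β.
After batch 1: Beta(10.03+20, 4.26+5) = Beta(30.03, 9.26).
After batch 2: Beta(30.03+4, 9.26+7) = Beta(34.03, 16.26).
Mode of Beta(a,b) for a,b>1 is (a−1)/(a+b−2) = 33.03/48.29 = 0.6840.

0.6840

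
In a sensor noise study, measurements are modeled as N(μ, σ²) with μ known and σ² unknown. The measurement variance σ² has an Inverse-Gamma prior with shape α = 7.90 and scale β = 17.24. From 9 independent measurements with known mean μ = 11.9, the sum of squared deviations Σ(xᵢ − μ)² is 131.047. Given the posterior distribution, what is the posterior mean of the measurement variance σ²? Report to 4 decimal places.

7.2600

With known mean μ and an Inverse-Gamma(α, β) prior on σ², the Normal likelihood is conjugate: posterior is Inv-Gamma(α + n/2, β + Σ(xᵢ−μ)²/2).
Posterior: Inv-Gamma(7.90 + 9/2, 17.24 + 131.047/2) = Inv-Gamma(12.40, 82.7635).
E[σ²|data] = β/(α−1) = 82.7635/11.40 = 7.2600.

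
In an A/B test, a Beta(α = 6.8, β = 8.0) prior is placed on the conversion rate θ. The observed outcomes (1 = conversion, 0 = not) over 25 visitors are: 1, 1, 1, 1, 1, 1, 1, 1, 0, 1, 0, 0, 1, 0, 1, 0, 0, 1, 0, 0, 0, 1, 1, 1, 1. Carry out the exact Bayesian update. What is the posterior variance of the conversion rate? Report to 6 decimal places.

0.005997

The Beta prior is conjugate to a Binomial/Bernoulli likelihood; the update adds successes to α and failures to β.
Posterior: Beta(α+k, β+n−k) = Beta(6.8+16, 8.0+9) = Beta(22.8, 17.0).
Var = αβ/((α+β)²(α+β+1)) = 22.8·17.0/(39.8²·40.8) = 0.005997.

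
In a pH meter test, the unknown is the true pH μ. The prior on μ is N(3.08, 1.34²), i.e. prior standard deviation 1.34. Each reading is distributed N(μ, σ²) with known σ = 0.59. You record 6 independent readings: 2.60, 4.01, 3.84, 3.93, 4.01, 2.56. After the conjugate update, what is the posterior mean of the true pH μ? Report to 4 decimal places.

For Normal data with known variance σ², a Normal(μ₀, σ₀²) prior on μ is conjugate. Posterior precision = 1/σ₀² + n/σ²; posterior mean is the precision-weighted average of μ₀ and x̄.
Σxᵢ = 2.60 + 4.01 + 3.84 + 3.93 + 4.01 + 2.56 = 20.95, so n·x̄ = 20.95.
σ₀² = 1.34² = 1.7956, σ² = 0.59² = 0.3481; σ² + n·σ₀² = 0.3481 + 6·1.7956 = 11.1217.
Posterior mean = (μ₀/σ₀² + n·x̄/σ²)/(1/σ₀² + n/σ²) = (σ²·μ₀ + σ₀²·n·x̄)/(σ² + n·σ₀²) = (0.3481·3.08 + 1.7956·20.95)/11.1217 = 38.689968/11.1217 = 3.4788.

3.4788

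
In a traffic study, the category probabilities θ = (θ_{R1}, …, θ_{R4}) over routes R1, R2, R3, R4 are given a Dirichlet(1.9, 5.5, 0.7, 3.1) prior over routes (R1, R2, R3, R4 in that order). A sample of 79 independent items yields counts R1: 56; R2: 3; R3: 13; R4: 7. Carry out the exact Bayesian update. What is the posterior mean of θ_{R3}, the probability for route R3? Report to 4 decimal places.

0.1519

The Dirichlet prior is conjugate to the Multinomial likelihood: each posterior αⱼ = prior αⱼ + observed count nⱼ.
Posterior concentration: (57.9, 8.5, 13.7, 10.1), total = 90.2.
E[θ_{R3}|data] = α_{R3}/Σα = 13.7/90.2 = 0.1519.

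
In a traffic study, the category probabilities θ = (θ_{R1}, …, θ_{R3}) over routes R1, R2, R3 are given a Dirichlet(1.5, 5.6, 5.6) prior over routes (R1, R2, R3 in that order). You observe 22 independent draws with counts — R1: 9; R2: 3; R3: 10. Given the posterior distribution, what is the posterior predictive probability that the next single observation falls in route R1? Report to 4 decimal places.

0.3026

The Dirichlet prior is conjugate to the Multinomial likelihood: each posterior αⱼ = prior αⱼ + observed count nⱼ.
Posterior concentration: (10.5, 8.6, 15.6), total = 34.7.
P(next = R1 | data) = α_{R1}/Σα = 0.3026.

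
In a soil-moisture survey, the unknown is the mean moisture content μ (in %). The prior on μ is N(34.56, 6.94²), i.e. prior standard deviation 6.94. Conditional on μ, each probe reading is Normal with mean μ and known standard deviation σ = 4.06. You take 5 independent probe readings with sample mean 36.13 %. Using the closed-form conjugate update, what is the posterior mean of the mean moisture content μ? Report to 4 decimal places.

For Normal data with known variance σ², a Normal(μ₀, σ₀²) prior on μ is conjugate. Posterior precision = 1/σ₀² + n/σ²; posterior mean is the precision-weighted average of μ₀ and x̄.
n·x̄ = 5·36.13 = 180.65.
σ₀² = 6.94² = 48.1636, σ² = 4.06² = 16.4836; σ² + n·σ₀² = 16.4836 + 5·48.1636 = 257.3016.
Posterior mean = (μ₀/σ₀² + n·x̄/σ²)/(1/σ₀² + n/σ²) = (σ²·μ₀ + σ₀²·n·x̄)/(σ² + n·σ₀²) = (16.4836·34.56 + 48.1636·180.65)/257.3016 = 9270.427556/257.3016 = 36.0294.

36.0294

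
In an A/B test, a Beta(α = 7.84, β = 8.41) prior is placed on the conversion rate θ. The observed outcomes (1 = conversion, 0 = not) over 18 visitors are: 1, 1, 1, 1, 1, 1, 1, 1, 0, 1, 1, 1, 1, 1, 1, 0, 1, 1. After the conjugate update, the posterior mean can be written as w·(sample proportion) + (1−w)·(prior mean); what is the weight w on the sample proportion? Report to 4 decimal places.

0.5255

The Beta prior is conjugate to a Binomial/Bernoulli likelihood; the update adds successes to α and failures to β.
Posterior mean = (α₀+k)/(α₀+β₀+n) = [n/(α₀+β₀+n)]·(k/n) + [(α₀+β₀)/(α₀+β₀+n)]·α₀/(α₀+β₀), so only n and the prior enter the weight.
The weight on the data is w = n/(α₀+β₀+n) = 18/(7.84+8.41+18) = 18/34.25 = 0.5255.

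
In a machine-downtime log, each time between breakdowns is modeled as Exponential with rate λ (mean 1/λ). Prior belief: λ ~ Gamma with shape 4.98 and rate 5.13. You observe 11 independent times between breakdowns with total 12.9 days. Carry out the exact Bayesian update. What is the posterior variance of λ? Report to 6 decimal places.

With a Gamma(shape α, rate β) prior on the exponential rate λ, the posterior after n observations with total T = Σxᵢ is Gamma(α+n, β+T).
Posterior: Gamma(4.98+11, 5.13+12.9) = Gamma(15.98, 18.03).
Var = α/β² = 0.049157.

0.049157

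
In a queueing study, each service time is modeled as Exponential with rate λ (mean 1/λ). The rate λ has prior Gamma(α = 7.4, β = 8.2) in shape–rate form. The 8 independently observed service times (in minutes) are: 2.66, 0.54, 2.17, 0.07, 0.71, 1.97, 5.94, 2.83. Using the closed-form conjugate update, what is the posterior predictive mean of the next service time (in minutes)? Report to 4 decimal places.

With a Gamma(shape α, rate β) prior on the exponential rate λ, the posterior after n observations with total T = Σxᵢ is Gamma(α+n, β+T).
Sum of observations T = 16.89 minutes; n = 8.
Posterior: Gamma(7.4+8, 8.2+16.89) = Gamma(15.4, 25.09).
The predictive distribution for the next observation is Lomax; its mean is β/(α−1) = 25.09/14.4 = 1.7424.

1.7424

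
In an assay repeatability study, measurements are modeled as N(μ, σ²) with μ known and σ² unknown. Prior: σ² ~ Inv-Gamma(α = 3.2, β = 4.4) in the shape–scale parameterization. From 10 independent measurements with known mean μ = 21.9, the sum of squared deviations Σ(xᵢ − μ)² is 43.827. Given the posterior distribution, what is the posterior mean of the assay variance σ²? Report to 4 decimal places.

With known mean μ and an Inverse-Gamma(α, β) prior on σ², the Normal likelihood is conjugate: posterior is Inv-Gamma(α + n/2, β + Σ(xᵢ−μ)²/2).
Posterior: Inv-Gamma(3.2 + 10/2, 4.4 + 43.827/2) = Inv-Gamma(8.20, 26.3135).
E[σ²|data] = β/(α−1) = 26.3135/7.20 = 3.6547.

3.6547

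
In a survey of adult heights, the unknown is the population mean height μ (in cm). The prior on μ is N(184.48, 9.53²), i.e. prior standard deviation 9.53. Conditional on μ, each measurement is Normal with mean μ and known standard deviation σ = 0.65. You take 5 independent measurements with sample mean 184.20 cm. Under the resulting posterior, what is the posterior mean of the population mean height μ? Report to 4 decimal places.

184.2003

For Normal data with known variance σ², a Normal(μ₀, σ₀²) prior on μ is conjugate. Posterior precision = 1/σ₀² + n/σ²; posterior mean is the precision-weighted average of μ₀ and x̄.
n·x̄ = 5·184.20 = 921.
σ₀² = 9.53² = 90.8209, σ² = 0.65² = 0.4225; σ² + n·σ₀² = 0.4225 + 5·90.8209 = 454.527.
Posterior mean = (μ₀/σ₀² + n·x̄/σ²)/(1/σ₀² + n/σ²) = (σ²·μ₀ + σ₀²·n·x̄)/(σ² + n·σ₀²) = (0.4225·184.48 + 90.8209·921)/454.527 = 83723.9917/454.527 = 184.2003.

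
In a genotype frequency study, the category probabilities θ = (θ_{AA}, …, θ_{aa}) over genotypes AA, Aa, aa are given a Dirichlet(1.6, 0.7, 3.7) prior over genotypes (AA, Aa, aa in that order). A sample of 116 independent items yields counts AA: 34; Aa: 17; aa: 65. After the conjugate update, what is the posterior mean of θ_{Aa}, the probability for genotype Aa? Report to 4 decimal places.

0.1451

The Dirichlet prior is conjugate to the Multinomial likelihood: each posterior αⱼ = prior αⱼ + observed count nⱼ.
Posterior concentration: (35.6, 17.7, 68.7), total = 122.0.
E[θ_{Aa}|data] = α_{Aa}/Σα = 17.7/122.0 = 0.1451.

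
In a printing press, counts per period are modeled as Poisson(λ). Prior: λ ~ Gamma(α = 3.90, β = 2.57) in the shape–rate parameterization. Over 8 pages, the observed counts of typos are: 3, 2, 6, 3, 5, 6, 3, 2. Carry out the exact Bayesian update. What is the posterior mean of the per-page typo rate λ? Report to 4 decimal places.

3.2072

With a Gamma(shape α, rate β) prior, the Poisson likelihood is conjugate: the posterior is Gamma(α + ΣXᵢ, β + n).
Sum of counts S = 30 over n = 8 pages.
Posterior: Gamma(α+S, β+n) = Gamma(3.90+30, 2.57+8) = Gamma(33.90, 10.57).
Posterior mean = α/β = 33.90/10.57 = 3.2072.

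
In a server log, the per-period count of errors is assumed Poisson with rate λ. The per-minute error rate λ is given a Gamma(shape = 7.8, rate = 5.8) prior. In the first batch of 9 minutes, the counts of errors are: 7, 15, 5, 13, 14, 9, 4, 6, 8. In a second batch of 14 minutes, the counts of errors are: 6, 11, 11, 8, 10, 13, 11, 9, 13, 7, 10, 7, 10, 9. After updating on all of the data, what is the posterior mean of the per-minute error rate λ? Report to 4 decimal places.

With a Gamma(shape α, rate β) prior, the Poisson likelihood is conjugate: the posterior is Gamma(α + ΣXᵢ, β + n).
Batch 1: sum of counts S = 81 over n = 9 minutes.
After batch 1: Gamma(α+S, β+n) = Gamma(7.8+81, 5.8+9) = Gamma(88.8, 14.8).
Batch 2: sum of counts S = 135 over n = 14 minutes.
After batch 2: Gamma(α+S, β+n) = Gamma(88.8+135, 14.8+14) = Gamma(223.8, 28.8).
Posterior mean = α/β = 223.8/28.8 = 7.7708.

7.7708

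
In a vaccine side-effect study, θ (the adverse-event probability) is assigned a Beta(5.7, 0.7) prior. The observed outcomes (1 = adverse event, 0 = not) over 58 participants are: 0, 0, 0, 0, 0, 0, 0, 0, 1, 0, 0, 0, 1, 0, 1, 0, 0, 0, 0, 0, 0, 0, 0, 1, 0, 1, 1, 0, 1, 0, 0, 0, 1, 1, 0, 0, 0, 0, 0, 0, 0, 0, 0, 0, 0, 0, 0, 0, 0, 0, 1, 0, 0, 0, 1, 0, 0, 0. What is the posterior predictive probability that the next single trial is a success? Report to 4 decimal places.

0.2593

The Beta prior is conjugate to a Binomial/Bernoulli likelihood; the update adds successes to α and failures to β.
Posterior: Beta(α+k, β+n−k) = Beta(5.7+11, 0.7+47) = Beta(16.7, 47.7).
For a single future Bernoulli trial, P(success | data) = α/(α+β) = 0.2593.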